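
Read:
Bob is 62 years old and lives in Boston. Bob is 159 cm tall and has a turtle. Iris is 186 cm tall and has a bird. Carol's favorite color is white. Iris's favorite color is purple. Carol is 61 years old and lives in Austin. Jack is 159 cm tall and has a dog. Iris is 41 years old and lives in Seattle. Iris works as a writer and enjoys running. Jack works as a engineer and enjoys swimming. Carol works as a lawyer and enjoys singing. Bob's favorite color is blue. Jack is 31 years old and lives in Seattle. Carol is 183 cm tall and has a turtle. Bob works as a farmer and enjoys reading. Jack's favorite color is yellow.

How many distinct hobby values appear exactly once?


Unique hobby values: 4

4


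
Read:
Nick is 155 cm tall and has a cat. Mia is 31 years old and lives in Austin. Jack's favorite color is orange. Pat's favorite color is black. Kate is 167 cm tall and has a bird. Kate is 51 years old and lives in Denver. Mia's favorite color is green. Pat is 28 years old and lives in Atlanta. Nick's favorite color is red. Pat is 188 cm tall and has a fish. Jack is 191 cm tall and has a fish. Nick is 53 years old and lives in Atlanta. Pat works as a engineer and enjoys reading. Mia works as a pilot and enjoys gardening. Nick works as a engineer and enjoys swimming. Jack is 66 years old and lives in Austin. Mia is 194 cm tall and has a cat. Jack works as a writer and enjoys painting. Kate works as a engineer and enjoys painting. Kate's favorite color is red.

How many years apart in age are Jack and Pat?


66 vs 28, diff = 38

38


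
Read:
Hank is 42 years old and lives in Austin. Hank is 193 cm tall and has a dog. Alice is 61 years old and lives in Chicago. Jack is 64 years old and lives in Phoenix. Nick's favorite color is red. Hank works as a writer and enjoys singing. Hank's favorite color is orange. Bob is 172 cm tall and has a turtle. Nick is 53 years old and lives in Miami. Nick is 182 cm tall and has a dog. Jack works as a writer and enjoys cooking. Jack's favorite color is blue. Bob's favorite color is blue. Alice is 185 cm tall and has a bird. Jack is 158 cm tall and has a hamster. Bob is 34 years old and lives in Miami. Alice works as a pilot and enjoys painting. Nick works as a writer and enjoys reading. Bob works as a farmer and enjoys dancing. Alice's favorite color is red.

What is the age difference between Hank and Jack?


|42 - 64| = 22

22


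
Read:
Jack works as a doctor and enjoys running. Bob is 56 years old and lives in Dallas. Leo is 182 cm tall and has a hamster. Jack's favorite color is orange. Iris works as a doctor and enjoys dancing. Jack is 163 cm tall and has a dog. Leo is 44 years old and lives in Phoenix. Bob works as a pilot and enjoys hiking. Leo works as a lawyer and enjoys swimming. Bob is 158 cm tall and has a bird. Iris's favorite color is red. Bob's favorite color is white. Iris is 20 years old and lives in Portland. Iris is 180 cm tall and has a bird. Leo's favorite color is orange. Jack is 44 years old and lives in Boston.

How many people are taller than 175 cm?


Taller than 175: 2

2


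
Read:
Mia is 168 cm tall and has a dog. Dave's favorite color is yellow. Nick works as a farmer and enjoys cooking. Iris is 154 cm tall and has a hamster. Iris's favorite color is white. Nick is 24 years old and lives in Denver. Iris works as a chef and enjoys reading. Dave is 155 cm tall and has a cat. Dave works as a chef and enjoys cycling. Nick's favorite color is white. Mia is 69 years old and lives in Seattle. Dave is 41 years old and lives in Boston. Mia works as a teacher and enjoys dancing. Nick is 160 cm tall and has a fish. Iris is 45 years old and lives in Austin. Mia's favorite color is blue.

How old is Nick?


Nick is 24 years old

24


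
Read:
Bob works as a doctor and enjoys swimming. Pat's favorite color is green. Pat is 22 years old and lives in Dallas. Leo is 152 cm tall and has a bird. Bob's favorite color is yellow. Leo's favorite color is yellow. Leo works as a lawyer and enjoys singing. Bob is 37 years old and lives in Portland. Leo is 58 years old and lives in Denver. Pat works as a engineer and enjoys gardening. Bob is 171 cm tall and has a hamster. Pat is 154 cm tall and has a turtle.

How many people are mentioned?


People: Pat, Leo, Bob. Count = 3

3


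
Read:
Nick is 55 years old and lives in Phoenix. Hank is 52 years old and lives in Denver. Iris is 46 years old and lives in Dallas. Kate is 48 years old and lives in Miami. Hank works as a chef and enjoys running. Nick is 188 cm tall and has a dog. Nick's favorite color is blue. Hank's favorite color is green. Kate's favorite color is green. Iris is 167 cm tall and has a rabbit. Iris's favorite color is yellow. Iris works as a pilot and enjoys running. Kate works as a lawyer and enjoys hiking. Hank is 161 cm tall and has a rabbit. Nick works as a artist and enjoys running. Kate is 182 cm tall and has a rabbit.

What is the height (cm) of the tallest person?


Tallest: Nick at 188 cm

188


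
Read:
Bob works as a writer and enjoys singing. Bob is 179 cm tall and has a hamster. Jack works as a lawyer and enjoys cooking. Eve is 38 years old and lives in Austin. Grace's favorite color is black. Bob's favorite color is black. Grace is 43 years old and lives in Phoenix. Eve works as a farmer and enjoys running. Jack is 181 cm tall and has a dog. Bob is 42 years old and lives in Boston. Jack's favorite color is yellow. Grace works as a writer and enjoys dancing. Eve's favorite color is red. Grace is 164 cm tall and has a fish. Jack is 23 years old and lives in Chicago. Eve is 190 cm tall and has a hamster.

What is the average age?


Sum=146, n=4, avg=36.5

36.5


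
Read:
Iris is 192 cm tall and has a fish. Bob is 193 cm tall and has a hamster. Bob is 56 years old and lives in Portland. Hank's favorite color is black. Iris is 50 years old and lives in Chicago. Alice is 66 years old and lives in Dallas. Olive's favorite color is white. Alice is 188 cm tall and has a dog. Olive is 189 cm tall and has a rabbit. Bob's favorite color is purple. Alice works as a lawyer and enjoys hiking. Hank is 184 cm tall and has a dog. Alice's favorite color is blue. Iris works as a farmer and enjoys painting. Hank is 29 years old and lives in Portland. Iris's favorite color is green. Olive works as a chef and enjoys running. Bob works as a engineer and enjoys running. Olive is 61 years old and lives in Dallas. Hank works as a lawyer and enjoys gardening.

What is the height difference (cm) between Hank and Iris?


|184 - 192| = 8

8


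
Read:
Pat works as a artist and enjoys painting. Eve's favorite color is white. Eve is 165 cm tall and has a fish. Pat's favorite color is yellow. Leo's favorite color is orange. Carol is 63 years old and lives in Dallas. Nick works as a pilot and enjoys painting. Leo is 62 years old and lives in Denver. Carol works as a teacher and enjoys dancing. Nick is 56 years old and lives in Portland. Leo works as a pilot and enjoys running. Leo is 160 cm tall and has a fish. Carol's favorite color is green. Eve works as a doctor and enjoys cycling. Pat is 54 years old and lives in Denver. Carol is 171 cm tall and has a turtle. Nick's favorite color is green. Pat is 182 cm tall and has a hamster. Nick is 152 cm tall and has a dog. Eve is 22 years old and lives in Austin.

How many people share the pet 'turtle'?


Count: 1

1


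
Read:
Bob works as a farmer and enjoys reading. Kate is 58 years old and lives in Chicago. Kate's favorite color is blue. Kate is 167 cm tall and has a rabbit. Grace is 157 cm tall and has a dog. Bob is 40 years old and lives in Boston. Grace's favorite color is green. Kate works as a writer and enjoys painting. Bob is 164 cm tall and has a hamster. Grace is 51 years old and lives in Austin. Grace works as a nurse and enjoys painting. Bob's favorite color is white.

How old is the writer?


The writer is Kate, age 58

58


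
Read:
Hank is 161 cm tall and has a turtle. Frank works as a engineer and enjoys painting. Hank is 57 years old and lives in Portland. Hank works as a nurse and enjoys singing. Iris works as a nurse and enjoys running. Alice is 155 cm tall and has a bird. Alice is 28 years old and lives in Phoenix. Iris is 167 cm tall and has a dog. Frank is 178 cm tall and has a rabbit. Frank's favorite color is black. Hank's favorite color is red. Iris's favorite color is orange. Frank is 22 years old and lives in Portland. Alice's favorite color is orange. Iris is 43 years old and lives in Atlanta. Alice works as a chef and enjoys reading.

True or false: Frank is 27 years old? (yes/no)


Frank is actually 22. no

no


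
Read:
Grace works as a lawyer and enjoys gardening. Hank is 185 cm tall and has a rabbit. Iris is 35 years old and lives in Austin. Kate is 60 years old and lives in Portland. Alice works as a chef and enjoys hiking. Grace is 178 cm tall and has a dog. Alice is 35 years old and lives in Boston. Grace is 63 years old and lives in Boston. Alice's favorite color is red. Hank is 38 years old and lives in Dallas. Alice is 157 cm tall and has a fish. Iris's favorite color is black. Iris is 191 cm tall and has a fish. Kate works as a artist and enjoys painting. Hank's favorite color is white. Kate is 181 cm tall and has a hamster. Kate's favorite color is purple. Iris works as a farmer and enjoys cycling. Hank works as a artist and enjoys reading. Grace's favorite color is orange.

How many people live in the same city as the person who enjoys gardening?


Person with hobby gardening is Grace, city Boston. Count = 2

2


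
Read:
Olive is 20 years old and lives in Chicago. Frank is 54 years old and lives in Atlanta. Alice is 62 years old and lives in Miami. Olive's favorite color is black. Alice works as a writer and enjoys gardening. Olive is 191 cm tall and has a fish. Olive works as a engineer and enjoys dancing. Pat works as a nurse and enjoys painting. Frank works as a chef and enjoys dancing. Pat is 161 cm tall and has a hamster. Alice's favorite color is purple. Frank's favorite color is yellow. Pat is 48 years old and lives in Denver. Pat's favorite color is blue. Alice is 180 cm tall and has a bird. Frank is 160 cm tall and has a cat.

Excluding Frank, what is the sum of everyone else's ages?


Sum (excluding Frank): 130

130


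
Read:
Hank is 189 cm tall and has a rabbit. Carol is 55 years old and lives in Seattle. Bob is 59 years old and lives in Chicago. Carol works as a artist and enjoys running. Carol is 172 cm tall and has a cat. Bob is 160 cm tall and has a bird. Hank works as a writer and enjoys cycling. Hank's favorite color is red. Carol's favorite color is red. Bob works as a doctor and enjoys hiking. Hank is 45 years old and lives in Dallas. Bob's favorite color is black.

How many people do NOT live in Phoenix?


Not in Phoenix: 3

3


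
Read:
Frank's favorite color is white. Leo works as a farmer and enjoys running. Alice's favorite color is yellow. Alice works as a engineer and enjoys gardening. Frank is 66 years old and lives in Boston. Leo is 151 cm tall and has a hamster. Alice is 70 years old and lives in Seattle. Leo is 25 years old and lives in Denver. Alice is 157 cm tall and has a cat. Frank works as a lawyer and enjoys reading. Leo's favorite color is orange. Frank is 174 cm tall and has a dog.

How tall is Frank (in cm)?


Frank is 174 cm tall

174


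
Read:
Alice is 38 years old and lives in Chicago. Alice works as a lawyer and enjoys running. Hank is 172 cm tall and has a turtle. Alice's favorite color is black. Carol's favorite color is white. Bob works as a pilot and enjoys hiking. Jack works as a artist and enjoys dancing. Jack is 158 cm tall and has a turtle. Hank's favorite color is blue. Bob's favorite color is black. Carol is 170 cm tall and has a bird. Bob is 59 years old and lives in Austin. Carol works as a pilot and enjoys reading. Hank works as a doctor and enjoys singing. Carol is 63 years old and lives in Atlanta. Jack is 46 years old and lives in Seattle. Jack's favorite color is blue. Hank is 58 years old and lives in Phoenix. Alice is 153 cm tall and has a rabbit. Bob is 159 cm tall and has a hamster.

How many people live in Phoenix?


Count in Phoenix: 1

1


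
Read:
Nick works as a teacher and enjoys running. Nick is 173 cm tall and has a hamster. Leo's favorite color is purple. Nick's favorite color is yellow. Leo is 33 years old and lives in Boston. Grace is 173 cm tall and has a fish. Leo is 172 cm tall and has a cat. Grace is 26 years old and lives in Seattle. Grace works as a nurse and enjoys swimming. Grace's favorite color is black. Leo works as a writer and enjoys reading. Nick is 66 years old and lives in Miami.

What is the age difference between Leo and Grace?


|33 - 26| = 7

7


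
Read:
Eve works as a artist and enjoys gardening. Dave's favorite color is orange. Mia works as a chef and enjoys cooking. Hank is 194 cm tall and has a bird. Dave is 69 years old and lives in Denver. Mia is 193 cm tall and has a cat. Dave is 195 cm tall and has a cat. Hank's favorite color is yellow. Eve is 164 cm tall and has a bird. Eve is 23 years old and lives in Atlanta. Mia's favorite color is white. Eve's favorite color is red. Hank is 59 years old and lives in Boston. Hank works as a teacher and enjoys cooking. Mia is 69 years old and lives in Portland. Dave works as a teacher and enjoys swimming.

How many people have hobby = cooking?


Count: 2

2


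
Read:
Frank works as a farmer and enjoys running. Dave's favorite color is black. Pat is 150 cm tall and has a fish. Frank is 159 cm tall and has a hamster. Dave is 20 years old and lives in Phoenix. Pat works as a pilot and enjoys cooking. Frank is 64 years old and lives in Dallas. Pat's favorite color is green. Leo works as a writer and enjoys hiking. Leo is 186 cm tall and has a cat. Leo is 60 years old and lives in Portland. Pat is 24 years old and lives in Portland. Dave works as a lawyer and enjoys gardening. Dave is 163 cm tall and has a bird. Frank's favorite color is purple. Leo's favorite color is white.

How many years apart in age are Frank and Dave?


64 vs 20, diff = 44

44


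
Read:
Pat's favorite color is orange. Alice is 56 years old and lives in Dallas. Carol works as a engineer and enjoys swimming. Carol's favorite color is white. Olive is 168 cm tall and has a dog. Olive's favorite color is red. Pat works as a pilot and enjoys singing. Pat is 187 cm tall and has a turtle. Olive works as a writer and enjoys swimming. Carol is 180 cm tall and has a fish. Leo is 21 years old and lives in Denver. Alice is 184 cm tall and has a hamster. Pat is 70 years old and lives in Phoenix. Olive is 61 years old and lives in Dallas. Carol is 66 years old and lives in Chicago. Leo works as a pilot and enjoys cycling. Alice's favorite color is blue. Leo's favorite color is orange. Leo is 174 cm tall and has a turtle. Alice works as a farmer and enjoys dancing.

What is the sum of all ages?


66+61+70+21+56 = 274

274


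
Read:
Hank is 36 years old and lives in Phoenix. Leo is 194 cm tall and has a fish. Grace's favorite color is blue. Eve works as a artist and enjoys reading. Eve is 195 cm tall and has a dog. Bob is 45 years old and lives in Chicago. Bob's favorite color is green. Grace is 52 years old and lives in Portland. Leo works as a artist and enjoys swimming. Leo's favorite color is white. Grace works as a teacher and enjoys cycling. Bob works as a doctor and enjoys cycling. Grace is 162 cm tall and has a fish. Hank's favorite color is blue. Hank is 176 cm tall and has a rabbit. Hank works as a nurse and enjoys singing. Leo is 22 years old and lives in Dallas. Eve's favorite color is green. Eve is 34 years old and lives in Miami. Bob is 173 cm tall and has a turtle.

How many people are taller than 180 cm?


Taller than 180: 2

2


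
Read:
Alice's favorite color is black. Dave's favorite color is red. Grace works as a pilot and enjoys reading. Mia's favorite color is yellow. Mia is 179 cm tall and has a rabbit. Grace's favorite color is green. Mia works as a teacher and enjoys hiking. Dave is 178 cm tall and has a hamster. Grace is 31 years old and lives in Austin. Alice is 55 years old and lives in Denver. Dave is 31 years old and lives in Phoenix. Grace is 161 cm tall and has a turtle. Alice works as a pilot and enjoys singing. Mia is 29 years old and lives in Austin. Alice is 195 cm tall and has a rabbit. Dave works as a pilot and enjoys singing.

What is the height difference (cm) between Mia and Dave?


|179 - 178| = 1

1


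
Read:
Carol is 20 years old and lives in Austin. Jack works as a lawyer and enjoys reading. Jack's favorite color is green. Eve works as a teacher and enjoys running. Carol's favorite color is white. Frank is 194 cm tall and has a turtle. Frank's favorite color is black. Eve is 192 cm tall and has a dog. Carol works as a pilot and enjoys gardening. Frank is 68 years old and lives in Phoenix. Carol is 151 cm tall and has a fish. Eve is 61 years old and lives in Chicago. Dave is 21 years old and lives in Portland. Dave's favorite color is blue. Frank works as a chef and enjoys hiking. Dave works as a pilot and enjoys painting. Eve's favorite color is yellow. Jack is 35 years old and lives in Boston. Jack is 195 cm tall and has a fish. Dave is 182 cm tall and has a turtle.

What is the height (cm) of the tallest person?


Tallest: Jack at 195 cm

195


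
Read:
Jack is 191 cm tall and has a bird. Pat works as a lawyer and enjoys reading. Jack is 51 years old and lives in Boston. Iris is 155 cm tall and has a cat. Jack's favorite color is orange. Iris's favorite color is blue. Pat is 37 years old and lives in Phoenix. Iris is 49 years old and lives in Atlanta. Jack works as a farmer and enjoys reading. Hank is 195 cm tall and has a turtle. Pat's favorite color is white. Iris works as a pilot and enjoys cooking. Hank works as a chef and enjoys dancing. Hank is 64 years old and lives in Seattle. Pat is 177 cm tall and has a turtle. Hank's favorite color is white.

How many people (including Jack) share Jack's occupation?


Jack is a farmer. Count = 1

1


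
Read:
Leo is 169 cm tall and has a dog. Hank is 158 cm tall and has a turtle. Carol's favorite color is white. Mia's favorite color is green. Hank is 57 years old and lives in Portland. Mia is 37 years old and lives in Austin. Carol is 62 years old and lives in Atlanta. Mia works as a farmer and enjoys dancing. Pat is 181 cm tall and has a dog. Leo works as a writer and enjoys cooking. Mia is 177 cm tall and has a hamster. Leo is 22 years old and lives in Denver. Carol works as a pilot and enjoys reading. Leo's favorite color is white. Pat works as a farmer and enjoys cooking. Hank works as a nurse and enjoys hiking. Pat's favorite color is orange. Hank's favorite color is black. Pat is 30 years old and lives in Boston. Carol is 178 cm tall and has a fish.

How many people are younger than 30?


Filter: 1

1


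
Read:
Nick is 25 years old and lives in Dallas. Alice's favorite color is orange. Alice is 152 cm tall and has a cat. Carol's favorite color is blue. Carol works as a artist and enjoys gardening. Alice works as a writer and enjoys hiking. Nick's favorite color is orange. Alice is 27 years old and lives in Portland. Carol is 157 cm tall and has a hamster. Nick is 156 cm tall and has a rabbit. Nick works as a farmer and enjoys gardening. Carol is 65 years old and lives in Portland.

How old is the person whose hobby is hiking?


Person with hobby=hiking is Alice, age 27

27


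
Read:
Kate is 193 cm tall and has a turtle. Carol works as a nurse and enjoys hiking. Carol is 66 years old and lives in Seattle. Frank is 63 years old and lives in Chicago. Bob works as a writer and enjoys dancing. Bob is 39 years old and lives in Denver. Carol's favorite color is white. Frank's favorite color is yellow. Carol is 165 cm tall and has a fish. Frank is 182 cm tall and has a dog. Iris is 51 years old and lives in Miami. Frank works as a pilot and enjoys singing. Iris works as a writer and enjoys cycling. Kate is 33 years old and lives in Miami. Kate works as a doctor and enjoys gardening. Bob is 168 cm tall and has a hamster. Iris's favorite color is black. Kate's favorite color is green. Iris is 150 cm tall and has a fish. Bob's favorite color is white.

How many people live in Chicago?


Count in Chicago: 1

1


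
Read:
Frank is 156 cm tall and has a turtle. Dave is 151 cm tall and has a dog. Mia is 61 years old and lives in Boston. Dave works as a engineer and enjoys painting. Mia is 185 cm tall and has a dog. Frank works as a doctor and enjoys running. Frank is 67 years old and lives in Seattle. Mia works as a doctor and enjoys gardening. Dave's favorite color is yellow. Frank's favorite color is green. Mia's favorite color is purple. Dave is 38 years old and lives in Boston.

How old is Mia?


Mia is 61 years old

61


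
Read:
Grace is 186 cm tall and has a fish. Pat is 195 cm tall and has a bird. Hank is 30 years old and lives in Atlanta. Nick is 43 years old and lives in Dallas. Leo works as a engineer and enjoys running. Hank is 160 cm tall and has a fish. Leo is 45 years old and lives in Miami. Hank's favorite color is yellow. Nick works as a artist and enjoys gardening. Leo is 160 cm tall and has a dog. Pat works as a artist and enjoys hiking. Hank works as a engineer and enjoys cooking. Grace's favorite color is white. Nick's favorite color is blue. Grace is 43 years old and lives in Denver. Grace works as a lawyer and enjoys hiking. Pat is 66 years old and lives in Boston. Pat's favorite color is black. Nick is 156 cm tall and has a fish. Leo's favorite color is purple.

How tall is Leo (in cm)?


Leo is 160 cm tall

160


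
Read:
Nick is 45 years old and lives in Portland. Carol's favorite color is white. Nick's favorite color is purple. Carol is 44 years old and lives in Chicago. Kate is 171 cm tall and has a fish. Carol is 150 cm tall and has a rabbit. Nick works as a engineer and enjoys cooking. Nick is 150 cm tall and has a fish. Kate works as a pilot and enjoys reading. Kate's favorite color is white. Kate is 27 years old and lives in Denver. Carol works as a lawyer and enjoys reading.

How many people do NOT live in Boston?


Not in Boston: 3

3


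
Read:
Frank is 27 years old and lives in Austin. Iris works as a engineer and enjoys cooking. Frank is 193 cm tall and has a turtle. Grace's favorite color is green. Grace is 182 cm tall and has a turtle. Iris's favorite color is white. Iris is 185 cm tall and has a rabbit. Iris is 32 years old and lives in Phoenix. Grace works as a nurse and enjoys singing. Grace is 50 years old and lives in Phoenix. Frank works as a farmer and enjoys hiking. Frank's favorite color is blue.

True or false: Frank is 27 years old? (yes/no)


Frank is actually 27. yes

yes


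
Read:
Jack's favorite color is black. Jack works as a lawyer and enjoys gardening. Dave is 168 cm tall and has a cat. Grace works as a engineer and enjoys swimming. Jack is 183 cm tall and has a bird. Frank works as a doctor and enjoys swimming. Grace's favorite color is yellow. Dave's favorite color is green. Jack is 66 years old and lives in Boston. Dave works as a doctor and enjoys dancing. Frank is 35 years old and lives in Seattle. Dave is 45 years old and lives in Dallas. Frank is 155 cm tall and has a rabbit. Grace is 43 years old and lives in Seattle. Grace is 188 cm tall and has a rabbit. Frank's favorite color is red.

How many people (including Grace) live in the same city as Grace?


Grace lives in Seattle. Count = 2

2


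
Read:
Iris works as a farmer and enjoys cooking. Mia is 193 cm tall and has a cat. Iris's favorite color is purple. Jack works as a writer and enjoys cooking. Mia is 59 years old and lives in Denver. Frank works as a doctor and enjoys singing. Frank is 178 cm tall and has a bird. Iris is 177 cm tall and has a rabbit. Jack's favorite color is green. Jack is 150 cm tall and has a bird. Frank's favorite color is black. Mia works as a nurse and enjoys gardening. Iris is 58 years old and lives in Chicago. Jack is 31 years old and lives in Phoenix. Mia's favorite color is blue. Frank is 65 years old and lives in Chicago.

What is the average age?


Sum=213, n=4, avg=53.25

53.25


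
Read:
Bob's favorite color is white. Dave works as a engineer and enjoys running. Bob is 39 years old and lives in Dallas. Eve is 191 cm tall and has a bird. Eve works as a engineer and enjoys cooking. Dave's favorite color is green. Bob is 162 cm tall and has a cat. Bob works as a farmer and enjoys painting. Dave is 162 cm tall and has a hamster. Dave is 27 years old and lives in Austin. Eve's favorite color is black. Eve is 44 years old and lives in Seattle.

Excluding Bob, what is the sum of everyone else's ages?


Sum (excluding Bob): 71

71


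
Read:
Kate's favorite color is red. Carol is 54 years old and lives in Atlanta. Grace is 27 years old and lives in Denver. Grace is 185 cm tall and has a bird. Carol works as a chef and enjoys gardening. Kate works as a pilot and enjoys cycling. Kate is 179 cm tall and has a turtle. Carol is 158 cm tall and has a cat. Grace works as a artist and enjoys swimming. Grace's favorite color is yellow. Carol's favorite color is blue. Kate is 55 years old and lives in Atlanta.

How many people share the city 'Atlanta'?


Count: 2

2


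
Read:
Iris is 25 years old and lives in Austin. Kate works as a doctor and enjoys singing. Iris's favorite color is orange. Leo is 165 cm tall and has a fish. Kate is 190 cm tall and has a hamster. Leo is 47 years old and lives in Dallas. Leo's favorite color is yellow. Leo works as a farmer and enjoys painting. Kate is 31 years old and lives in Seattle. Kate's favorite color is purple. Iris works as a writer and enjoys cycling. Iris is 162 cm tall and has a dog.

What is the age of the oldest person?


Oldest: Leo at 47

47


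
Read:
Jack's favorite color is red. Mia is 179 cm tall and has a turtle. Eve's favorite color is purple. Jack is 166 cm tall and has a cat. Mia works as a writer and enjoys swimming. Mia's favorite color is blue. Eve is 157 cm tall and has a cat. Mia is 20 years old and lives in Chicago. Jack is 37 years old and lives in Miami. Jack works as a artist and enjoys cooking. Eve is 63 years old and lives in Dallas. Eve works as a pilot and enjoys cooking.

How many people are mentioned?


People: Jack, Mia, Eve. Count = 3

3


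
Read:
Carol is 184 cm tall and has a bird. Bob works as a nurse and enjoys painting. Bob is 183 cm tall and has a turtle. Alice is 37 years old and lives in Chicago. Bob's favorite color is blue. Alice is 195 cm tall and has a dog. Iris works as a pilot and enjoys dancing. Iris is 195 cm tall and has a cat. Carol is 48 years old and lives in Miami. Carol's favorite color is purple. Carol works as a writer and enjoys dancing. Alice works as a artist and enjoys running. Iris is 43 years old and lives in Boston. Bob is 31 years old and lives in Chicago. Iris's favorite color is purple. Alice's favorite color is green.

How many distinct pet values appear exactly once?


Unique pet values: 4

4


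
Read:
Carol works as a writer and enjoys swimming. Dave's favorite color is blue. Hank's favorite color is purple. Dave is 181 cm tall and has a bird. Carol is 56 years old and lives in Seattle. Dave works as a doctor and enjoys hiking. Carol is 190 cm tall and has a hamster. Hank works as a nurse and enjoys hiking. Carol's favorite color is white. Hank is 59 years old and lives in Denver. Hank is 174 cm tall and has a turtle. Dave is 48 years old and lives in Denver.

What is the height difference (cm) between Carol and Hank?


|190 - 174| = 16

16


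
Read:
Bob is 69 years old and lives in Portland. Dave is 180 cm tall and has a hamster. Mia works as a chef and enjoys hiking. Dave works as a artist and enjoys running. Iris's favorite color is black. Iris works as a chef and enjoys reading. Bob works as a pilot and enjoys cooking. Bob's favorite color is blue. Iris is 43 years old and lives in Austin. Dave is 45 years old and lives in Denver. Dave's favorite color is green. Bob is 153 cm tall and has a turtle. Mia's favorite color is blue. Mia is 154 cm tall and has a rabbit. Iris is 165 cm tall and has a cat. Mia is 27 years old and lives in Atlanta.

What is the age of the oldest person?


Oldest: Bob at 69

69


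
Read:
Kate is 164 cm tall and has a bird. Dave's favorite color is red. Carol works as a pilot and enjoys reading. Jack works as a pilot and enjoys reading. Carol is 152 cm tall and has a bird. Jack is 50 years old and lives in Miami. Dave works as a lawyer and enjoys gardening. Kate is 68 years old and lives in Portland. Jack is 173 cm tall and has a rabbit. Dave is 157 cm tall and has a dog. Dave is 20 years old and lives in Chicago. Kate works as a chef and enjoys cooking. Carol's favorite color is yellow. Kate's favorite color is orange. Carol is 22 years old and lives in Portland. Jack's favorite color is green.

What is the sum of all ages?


20+68+50+22 = 160

160


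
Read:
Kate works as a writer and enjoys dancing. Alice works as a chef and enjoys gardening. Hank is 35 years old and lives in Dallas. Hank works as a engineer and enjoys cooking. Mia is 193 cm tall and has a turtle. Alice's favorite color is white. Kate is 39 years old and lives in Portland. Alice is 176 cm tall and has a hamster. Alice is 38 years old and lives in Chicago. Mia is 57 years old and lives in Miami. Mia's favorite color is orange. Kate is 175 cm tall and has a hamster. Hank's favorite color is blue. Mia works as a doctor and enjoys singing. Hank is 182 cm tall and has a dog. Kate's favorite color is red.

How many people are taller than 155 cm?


Taller than 155: 4

4


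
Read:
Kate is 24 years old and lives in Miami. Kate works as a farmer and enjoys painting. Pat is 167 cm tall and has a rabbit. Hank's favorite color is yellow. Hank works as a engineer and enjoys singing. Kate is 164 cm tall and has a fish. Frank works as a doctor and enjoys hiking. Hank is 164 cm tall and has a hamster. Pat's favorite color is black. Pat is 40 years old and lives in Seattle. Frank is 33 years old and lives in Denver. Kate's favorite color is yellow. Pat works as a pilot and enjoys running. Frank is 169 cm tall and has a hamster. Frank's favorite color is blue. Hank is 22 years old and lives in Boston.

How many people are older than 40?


Filter: 0

0


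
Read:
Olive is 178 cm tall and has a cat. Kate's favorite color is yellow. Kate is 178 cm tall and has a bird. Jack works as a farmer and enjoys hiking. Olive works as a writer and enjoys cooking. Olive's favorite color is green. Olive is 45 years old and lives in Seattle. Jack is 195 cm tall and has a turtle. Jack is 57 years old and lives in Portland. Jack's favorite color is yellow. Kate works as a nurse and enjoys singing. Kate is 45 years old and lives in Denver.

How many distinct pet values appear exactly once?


Unique pet values: 3

3


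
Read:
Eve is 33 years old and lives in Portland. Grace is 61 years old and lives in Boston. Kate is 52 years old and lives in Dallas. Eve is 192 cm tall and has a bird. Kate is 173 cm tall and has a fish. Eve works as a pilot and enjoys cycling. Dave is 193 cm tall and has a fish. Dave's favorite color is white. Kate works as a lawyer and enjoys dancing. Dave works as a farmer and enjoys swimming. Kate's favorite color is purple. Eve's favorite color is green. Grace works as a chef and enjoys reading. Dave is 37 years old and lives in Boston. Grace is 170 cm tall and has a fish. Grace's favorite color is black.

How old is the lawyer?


The lawyer is Kate, age 52

52


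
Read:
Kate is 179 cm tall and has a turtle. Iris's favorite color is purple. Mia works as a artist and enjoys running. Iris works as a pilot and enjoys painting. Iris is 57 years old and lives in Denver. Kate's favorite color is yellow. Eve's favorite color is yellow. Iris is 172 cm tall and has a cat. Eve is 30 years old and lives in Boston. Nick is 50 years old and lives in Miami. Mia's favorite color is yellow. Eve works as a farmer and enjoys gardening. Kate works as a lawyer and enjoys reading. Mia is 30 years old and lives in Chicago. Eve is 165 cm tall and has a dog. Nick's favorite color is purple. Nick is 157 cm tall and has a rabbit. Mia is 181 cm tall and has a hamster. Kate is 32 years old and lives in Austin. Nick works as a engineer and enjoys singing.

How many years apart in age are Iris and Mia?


57 vs 30, diff = 27

27


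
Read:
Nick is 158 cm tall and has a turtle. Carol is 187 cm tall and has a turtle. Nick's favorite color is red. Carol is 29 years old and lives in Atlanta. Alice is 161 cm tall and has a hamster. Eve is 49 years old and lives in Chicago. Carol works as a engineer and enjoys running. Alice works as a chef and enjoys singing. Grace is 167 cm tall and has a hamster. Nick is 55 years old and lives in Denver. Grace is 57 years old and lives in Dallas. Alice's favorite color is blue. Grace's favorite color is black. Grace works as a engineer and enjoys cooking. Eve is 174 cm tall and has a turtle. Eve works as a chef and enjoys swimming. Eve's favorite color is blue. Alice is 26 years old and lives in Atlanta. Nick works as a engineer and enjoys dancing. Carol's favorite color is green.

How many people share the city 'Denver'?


Count: 1

1


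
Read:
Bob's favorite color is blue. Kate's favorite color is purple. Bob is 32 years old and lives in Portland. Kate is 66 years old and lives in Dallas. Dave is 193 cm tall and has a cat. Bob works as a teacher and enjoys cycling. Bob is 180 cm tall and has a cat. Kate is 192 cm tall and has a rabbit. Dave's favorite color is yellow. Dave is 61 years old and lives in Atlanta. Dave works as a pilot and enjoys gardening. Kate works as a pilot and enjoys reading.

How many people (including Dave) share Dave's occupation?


Dave is a pilot. Count = 2

2


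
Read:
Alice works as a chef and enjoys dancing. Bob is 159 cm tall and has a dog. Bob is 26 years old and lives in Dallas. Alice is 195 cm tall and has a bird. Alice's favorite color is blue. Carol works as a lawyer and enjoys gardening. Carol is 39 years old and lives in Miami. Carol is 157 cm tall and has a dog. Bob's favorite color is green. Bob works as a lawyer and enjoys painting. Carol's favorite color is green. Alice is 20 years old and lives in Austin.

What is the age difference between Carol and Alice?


|39 - 20| = 19

19


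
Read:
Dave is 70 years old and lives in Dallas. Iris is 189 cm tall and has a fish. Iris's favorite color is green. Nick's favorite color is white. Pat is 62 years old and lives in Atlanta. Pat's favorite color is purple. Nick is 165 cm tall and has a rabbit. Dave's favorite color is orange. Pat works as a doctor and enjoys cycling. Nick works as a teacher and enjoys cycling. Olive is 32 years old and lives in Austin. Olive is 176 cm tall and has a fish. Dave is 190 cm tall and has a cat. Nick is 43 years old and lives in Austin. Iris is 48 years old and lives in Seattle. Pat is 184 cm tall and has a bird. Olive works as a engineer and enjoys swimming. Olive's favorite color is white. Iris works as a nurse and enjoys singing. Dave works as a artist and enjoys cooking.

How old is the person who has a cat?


Person with cat is Dave, age 70

70


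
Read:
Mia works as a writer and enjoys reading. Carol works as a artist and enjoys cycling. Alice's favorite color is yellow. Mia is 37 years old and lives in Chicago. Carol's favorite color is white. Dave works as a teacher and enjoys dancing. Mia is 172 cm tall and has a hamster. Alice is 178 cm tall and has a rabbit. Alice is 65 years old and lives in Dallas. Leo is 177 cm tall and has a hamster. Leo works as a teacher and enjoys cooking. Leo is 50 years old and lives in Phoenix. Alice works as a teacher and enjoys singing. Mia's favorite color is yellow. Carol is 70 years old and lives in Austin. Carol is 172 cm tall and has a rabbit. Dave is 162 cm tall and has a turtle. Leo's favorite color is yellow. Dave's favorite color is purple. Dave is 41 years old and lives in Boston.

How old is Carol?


Carol is 70 years old

70


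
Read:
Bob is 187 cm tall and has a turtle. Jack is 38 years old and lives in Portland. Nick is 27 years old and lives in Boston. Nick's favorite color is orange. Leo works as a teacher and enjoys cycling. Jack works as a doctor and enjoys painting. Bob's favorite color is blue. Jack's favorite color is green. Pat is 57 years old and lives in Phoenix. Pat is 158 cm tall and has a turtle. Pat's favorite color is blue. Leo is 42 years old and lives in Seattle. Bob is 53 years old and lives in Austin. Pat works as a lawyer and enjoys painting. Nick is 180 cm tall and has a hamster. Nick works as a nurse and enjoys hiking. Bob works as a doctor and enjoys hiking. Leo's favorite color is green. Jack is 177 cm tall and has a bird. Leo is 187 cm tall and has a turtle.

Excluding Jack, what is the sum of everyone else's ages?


Sum (excluding Jack): 179

179


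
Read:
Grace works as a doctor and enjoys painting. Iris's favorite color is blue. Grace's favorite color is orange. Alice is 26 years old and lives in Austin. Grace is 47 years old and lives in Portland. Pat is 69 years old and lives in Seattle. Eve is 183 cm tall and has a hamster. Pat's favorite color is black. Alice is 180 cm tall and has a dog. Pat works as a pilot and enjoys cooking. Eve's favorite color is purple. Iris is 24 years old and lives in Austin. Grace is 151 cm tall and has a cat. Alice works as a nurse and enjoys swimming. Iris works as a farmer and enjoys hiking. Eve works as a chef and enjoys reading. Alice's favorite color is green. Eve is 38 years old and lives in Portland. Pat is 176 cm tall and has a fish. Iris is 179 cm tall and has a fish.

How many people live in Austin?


Count in Austin: 2

2


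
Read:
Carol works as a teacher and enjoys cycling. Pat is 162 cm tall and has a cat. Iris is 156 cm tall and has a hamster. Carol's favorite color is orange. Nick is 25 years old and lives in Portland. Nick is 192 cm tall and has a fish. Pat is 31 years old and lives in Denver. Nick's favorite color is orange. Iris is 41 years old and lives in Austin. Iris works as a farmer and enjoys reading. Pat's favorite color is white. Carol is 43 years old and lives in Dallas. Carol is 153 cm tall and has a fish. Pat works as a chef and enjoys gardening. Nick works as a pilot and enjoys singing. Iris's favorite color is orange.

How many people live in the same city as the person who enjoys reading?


Person with hobby reading is Iris, city Austin. Count = 1

1


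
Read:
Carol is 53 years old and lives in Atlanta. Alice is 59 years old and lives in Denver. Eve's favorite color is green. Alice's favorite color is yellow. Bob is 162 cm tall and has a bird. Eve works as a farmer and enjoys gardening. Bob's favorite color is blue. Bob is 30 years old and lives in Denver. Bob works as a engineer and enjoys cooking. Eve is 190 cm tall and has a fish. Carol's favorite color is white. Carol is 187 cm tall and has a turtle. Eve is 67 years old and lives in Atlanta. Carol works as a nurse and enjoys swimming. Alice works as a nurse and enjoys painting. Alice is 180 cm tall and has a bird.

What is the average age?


Sum=209, n=4, avg=52.25

52.25


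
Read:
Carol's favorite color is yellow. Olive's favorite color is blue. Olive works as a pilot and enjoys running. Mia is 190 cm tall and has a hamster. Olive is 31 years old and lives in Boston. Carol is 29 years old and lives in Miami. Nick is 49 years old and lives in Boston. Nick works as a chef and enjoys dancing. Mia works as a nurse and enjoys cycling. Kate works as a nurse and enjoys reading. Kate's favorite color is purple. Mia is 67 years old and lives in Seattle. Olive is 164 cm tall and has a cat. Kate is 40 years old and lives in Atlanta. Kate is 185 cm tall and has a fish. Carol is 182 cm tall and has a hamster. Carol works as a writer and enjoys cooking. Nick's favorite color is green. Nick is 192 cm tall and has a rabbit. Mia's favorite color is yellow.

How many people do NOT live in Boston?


Not in Boston: 3

3


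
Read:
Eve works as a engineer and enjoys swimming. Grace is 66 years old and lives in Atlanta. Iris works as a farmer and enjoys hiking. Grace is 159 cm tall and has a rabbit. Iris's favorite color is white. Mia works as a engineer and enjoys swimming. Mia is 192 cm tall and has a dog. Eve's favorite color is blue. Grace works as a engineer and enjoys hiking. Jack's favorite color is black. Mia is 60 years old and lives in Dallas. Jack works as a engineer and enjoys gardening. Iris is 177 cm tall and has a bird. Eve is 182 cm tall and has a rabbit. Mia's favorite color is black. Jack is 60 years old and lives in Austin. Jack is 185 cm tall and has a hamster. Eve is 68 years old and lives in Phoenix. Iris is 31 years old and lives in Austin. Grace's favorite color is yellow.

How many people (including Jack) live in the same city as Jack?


Jack lives in Austin. Count = 2

2
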